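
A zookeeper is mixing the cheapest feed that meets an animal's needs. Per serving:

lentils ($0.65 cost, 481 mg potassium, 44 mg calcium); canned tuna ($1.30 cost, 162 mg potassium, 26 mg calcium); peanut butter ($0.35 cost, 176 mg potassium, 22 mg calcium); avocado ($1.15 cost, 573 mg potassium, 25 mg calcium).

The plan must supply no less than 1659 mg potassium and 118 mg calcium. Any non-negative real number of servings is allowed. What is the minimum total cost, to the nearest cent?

A basic optimal solution has at most two foods positive. Try each food alone and each pair with both targets met exactly.
lentils only: max(1659/481, 118/44) = 3.449 servings → $2.24.
canned tuna only: max(1659/162, 118/26) = 10.24 servings → $13.31.
peanut butter only: max(1659/176, 118/22) = 9.426 servings → $3.30.
avocado only: max(1659/573, 118/25) = 4.72 servings → $5.43.
lentils + canned tuna: intersection lies outside the first quadrant.
lentils + peanut butter with both targets exact would need a negative amount; discard.
lentils + avocado with both tight: 1.982 servings and 1.231 servings → $2.70.
canned tuna + peanut butter with both targets exact would need a negative amount; discard.
canned tuna + avocado with both tight: 2.41 servings and 2.214 servings → $5.68.
peanut butter + avocado with both tight: 3.185 servings and 1.917 servings → $3.32.
Cheapest feasible corner: $2.24.

$2.24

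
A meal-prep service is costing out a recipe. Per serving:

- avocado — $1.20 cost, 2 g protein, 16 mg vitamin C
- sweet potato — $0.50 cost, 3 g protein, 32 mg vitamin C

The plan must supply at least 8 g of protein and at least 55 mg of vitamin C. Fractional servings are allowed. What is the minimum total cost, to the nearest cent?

$1.33

At the optimum either one food covers both requirements or two foods hit both targets exactly; no other combination can be cheaper.
avocado only: max(8/2, 55/16) = 4 servings → $4.80.
sweet potato only: max(8/3, 55/32) = 2.667 servings → $1.33.
avocado + sweet potato: intersection lies outside the first quadrant.
So the least-cost plan costs $1.33.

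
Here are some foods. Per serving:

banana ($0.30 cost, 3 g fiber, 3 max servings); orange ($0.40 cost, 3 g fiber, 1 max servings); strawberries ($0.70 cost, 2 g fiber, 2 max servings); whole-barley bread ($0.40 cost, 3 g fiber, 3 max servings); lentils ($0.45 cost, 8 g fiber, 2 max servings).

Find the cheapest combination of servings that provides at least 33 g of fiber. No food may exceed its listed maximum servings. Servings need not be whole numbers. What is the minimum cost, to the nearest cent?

Cost per g of fiber: lentils $0.0563, banana $0.1000, orange $0.1333, whole-barley bread $0.1333, strawberries $0.3500.
Take 2 servings of lentils: +16.0 g fiber for $0.90 (total $0.90, still need 17.0 g).
Take 3 servings of banana: +9.0 g fiber for $0.90 (total $1.80, still need 8.0 g).
Take 1 serving of orange: +3.0 g fiber for $0.40 (total $2.20, still need 5.0 g).
Take 1.667 servings of whole-barley bread: +5.0 g fiber for $0.67 (total $2.87, still need 0.0 g).
Greedy by cheapest-per-g is optimal for a single linear constraint, so the minimum cost is $2.87.

$2.87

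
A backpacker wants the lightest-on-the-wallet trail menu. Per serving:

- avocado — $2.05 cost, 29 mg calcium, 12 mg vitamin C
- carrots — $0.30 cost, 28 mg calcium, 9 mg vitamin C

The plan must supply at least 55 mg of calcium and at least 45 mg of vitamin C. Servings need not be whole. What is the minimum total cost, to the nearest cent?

$1.50

Check every corner: each single food scaled to meet both minima, and each pair solved so both constraints bind.
avocado only: max(55/29, 45/12) = 3.75 servings → $7.69.
carrots only: max(55/28, 45/9) = 5 servings → $1.50.
avocado + carrots: intersection lies outside the first quadrant.
Cheapest feasible corner: $1.50.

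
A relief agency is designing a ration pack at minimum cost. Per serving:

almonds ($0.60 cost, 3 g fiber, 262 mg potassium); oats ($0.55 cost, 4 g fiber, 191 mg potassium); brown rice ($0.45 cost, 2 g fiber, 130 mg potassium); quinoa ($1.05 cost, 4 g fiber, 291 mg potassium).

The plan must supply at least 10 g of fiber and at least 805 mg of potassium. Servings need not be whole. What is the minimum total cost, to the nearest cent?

The cheapest plan sits at a corner of the feasible region — with two constraints it uses at most two foods.
almonds only: max(10/3, 805/262) = 3.333 servings → $2.00.
oats only: max(10/4, 805/191) = 4.215 servings → $2.32.
brown rice only: max(10/2, 805/130) = 6.192 servings → $2.79.
quinoa only: max(10/4, 805/291) = 2.766 servings → $2.90.
almonds + oats with both tight: 2.758 servings and 0.4316 servings → $1.89.
almonds + brown rice with both tight: 2.313 servings and 1.53 servings → $2.08.
almonds + quinoa with both tight: 1.771 servings and 1.171 servings → $2.29.
oats + brown rice with both targets exact would need a negative amount; discard.
oats + quinoa: intersection lies outside the first quadrant.
brown rice + quinoa: intersection lies outside the first quadrant.
Cheapest feasible corner: $1.89.

$1.89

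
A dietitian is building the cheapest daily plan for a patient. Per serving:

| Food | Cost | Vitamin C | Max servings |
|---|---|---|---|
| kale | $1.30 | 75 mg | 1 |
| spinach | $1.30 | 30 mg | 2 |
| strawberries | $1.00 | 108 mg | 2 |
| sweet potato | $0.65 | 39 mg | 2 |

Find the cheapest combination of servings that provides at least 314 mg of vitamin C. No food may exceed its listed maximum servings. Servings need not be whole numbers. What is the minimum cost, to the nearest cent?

Cost per mg of vitamin C: strawberries $0.0093, sweet potato $0.0167, kale $0.0173, spinach $0.0433.
Take 2 servings of strawberries: +216.0 mg vitamin C for $2.00 (total $2.00, still need 98.0 mg).
Take 2 servings of sweet potato: +78.0 mg vitamin C for $1.30 (total $3.30, still need 20.0 mg).
Take 0.2667 servings of kale: +20.0 mg vitamin C for $0.35 (total $3.65, still need 0.0 mg).
Greedy by cheapest-per-mg is optimal for a single linear constraint, so the minimum cost is $3.65.

$3.65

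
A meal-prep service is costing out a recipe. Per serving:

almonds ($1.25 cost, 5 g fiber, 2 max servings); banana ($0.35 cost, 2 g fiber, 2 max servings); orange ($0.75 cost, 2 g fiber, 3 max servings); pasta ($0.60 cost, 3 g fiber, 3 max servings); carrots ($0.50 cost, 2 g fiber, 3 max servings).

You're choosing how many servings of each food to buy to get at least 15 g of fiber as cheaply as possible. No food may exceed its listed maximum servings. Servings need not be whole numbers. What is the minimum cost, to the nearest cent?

Cost per g of fiber: banana $0.1750, pasta $0.2000, almonds $0.2500, carrots $0.2500, orange $0.3750.
Take 2 servings of banana: +4.0 g fiber for $0.70 (total $0.70, still need 11.0 g).
Take 3 servings of pasta: +9.0 g fiber for $1.80 (total $2.50, still need 2.0 g).
Take 0.4 servings of almonds: +2.0 g fiber for $0.50 (total $3.00, still need 0.0 g).
Filling from the cheapest source first is optimal under one linear minimum: $3.00.

$3.00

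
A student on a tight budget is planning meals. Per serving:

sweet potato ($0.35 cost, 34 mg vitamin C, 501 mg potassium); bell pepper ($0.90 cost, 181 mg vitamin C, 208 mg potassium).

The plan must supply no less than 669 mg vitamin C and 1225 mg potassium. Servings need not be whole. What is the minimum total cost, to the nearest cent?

sweet potato only: max(669/34, 1225/501) = 19.68 servings → $6.89.
bell pepper only: max(669/181, 1225/208) = 5.889 servings → $5.30.
sweet potato + bell pepper with both tight: 0.9876 servings and 3.511 servings → $3.51.
The minimum over all feasible corners is $3.51.

$3.51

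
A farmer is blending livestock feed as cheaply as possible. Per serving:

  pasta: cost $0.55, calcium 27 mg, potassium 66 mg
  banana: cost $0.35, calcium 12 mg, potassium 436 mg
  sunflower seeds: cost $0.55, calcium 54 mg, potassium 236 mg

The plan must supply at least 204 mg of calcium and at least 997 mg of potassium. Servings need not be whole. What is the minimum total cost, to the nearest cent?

$2.14

This is a tiny linear program; its minimum lies at a vertex of the feasible set. List the vertices and price them.
pasta only: max(204/27, 997/66) = 15.11 servings → $8.31.
banana only: max(204/12, 997/436) = 17 servings → $5.95.
sunflower seeds only: max(204/54, 997/236) = 4.225 servings → $2.32.
pasta + banana with both tight: 7.011 servings and 1.225 servings → $4.28.
pasta + sunflower seeds: intersection lies outside the first quadrant.
banana + sunflower seeds with both tight: 0.2749 servings and 3.717 servings → $2.14.
The minimum over all feasible corners is $2.14.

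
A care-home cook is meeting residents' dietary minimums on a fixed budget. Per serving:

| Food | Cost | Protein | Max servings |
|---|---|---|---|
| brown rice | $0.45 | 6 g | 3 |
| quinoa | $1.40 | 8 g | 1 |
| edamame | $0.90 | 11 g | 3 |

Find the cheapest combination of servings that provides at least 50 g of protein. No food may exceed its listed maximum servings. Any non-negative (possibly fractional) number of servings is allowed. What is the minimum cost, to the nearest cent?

Cost per g of protein: brown rice $0.0750, edamame $0.0818, quinoa $0.1750.
Take 3 servings of brown rice: +18.0 g protein for $1.35 (total $1.35, still need 32.0 g).
Take 2.909 servings of edamame: +32.0 g protein for $2.62 (total $3.97, still need 0.0 g).
Filling from the cheapest source first is optimal under one linear minimum: $3.97.

$3.97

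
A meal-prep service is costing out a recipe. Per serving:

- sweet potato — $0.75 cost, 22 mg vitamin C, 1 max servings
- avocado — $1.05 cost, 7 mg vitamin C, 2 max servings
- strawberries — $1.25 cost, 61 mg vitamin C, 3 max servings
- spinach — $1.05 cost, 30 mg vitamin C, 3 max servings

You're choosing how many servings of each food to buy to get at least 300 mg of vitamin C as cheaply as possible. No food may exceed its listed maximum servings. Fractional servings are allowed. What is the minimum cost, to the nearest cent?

Cost per mg of vitamin C: strawberries $0.0205, sweet potato $0.0341, spinach $0.0350, avocado $0.1500.
Take 3 servings of strawberries: +183.0 mg vitamin C for $3.75 (total $3.75, still need 117.0 mg).
Take 1 serving of sweet potato: +22.0 mg vitamin C for $0.75 (total $4.50, still need 95.0 mg).
Take 3 servings of spinach: +90.0 mg vitamin C for $3.15 (total $7.65, still need 5.0 mg).
Take 0.7143 servings of avocado: +5.0 mg vitamin C for $0.75 (total $8.40, still need 0.0 mg).
Greedy by cheapest-per-mg is optimal for a single linear constraint, so the minimum cost is $8.40.

$8.40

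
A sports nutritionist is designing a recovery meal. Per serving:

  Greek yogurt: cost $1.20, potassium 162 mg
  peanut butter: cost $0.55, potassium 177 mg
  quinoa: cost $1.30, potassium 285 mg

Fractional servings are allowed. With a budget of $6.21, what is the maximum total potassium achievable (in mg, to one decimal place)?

1998.5 mg

Potassium per dollar: peanut butter 321.8, quinoa 219.2, Greek yogurt 135.
With no serving limits, spend the whole cost allowance on peanut butter: $6.21 / $0.55 × 177 mg = 1998.5 mg.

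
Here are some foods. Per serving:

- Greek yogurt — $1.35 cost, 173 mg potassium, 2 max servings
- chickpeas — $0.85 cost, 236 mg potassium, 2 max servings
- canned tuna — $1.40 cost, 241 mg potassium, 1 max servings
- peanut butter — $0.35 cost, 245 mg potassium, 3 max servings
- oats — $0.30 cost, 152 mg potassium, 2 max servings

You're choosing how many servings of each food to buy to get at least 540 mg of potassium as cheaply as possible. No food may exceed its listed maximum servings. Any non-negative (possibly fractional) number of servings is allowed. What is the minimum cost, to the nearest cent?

$0.77

Cost per mg of potassium: peanut butter $0.0014, oats $0.0020, chickpeas $0.0036, canned tuna $0.0058, Greek yogurt $0.0078.
Take 2.204 servings of peanut butter: +540.0 mg potassium for $0.77 (total $0.77, still need 0.0 mg).
Greedy by cheapest-per-mg is optimal for a single linear constraint, so the minimum cost is $0.77.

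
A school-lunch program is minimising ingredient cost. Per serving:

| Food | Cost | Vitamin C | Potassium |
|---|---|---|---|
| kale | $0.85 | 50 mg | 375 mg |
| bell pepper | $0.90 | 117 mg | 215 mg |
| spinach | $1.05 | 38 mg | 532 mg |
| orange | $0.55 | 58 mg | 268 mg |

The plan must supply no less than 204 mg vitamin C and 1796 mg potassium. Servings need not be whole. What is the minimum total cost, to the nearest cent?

At the optimum either one food covers both requirements or two foods hit both targets exactly; no other combination can be cheaper.
kale only: max(204/50, 1796/375) = 4.789 servings → $4.07.
bell pepper only: max(204/117, 1796/215) = 8.353 servings → $7.52.
spinach only: max(204/38, 1796/532) = 5.368 servings → $5.64.
orange only: max(204/58, 1796/268) = 6.701 servings → $3.69.
kale + bell pepper with both targets exact would need a negative amount; discard.
kale + spinach with both tight: 3.262 servings and 1.077 servings → $3.90.
kale + orange: the both-tight solution has a negative serving — not a feasible corner.
bell pepper + spinach with both tight: 0.7449 servings and 3.075 servings → $3.90.
bell pepper + orange: intersection lies outside the first quadrant.
spinach + orange with both tight: 2.394 servings and 1.949 servings → $3.59.
The minimum over all feasible corners is $3.59.

$3.59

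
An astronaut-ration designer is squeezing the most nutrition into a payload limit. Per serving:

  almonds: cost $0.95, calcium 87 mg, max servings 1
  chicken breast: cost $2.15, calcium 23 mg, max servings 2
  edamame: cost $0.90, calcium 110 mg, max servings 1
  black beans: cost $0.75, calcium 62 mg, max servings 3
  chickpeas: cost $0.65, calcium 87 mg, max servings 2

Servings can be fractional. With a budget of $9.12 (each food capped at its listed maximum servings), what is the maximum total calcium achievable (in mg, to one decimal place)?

Calcium per dollar: chickpeas 133.8, edamame 122.2, almonds 91.58, black beans 82.67, chicken breast 10.7.
Take 2 servings of chickpeas: spends $1.30, +174.0 mg calcium (running total 174.0 mg).
Take 1 serving of edamame: spends $0.90, +110.0 mg calcium (running total 284.0 mg).
Take 1 serving of almonds: spends $0.95, +87.0 mg calcium (running total 371.0 mg).
Take 3 servings of black beans: spends $2.25, +186.0 mg calcium (running total 557.0 mg).
Take 1.73 servings of chicken breast: spends $3.72, +39.8 mg calcium (running total 596.8 mg).
Filling greedily by calcium-per-dollar is optimal for one linear limit, giving 596.8 mg.

596.8 mg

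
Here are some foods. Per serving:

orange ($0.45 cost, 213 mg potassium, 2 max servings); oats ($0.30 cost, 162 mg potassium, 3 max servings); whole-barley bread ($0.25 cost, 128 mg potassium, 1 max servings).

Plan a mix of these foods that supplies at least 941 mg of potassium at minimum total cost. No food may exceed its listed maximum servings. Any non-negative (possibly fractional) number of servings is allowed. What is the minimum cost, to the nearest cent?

Cost per mg of potassium: oats $0.0019, whole-barley bread $0.0020, orange $0.0021.
Take 3 servings of oats: +486.0 mg potassium for $0.90 (total $0.90, still need 455.0 mg).
Take 1 serving of whole-barley bread: +128.0 mg potassium for $0.25 (total $1.15, still need 327.0 mg).
Take 1.535 servings of orange: +327.0 mg potassium for $0.69 (total $1.84, still need 0.0 mg).
Filling from the cheapest source first is optimal under one linear minimum: $1.84.

$1.84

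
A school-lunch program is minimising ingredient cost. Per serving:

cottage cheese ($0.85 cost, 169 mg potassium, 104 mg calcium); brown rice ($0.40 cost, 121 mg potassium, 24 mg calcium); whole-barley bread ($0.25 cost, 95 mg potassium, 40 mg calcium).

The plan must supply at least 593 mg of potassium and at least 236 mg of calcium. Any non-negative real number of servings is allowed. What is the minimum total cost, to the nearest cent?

This is a tiny linear program; its minimum lies at a vertex of the feasible set. List the vertices and price them.
cottage cheese only: max(593/169, 236/104) = 3.509 servings → $2.98.
brown rice only: max(593/121, 236/24) = 9.833 servings → $3.93.
whole-barley bread only: max(593/95, 236/40) = 6.242 servings → $1.56.
cottage cheese + brown rice with both tight: 1.68 servings and 2.555 servings → $2.45.
cottage cheese + whole-barley bread: intersection lies outside the first quadrant.
brown rice + whole-barley bread with both tight: 0.5078 servings and 5.595 servings → $1.60.
The minimum over all feasible corners is $1.56.

$1.56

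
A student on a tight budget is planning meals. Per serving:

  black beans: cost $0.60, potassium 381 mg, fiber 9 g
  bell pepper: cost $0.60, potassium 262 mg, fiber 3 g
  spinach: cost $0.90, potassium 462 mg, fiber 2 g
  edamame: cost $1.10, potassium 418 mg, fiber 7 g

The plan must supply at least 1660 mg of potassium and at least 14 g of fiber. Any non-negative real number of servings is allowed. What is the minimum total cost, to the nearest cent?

The cheapest plan sits at a corner of the feasible region — with two constraints it uses at most two foods.
black beans only: max(1660/381, 14/9) = 4.357 servings → $2.61.
bell pepper only: max(1660/262, 14/3) = 6.336 servings → $3.80.
spinach only: max(1660/462, 14/2) = 7 servings → $6.30.
edamame only: max(1660/418, 14/7) = 3.971 servings → $4.37.
black beans + bell pepper with both targets exact would need a negative amount; discard.
black beans + spinach with both tight: 0.927 servings and 2.829 servings → $3.10.
black beans + edamame: the both-tight solution has a negative serving — not a feasible corner.
bell pepper + spinach with both tight: 3.652 servings and 1.522 servings → $3.56.
bell pepper + edamame with both targets exact would need a negative amount; discard.
spinach + edamame with both tight: 2.405 servings and 1.313 servings → $3.61.
Cheapest feasible corner: $2.61.

$2.61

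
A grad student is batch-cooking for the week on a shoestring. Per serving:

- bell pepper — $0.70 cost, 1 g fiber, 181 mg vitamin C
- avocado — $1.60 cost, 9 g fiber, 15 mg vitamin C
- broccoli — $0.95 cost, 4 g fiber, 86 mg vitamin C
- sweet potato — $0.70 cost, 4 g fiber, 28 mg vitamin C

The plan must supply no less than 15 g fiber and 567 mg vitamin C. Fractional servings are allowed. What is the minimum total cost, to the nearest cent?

This is a tiny linear program; its minimum lies at a vertex of the feasible set. List the vertices and price them.
bell pepper only: max(15/1, 567/181) = 15 servings → $10.50.
avocado only: max(15/9, 567/15) = 37.8 servings → $60.48.
broccoli only: max(15/4, 567/86) = 6.593 servings → $6.26.
sweet potato only: max(15/4, 567/28) = 20.25 servings → $14.18.
bell pepper + avocado with both tight: 3.022 servings and 1.331 servings → $4.24.
bell pepper + broccoli with both tight: 1.533 servings and 3.367 servings → $4.27.
bell pepper + sweet potato with both tight: 2.655 servings and 3.086 servings → $4.02.
avocado + broccoli: the both-tight solution has a negative serving — not a feasible corner.
avocado + sweet potato: the both-tight solution has a negative serving — not a feasible corner.
broccoli + sweet potato with both targets exact would need a negative amount; discard.
The minimum over all feasible corners is $4.02.

$4.02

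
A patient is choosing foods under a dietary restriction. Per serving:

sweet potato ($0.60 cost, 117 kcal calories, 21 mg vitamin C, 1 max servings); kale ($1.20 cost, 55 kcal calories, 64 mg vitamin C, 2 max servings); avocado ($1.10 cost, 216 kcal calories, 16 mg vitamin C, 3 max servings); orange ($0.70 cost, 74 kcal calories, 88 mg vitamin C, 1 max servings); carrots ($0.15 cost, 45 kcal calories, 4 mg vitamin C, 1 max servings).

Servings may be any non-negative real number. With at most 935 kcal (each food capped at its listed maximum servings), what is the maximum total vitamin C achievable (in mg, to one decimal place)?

284.6 mg

Vitamin C per kcal: orange 1.189, kale 1.164, sweet potato 0.1795, carrots 0.08889, avocado 0.07407.
Take 1 serving of orange: uses 74 kcal, +88.0 mg vitamin C (running total 88.0 mg).
Take 2 servings of kale: uses 110 kcal, +128.0 mg vitamin C (running total 216.0 mg).
Take 1 serving of sweet potato: uses 117 kcal, +21.0 mg vitamin C (running total 237.0 mg).
Take 1 serving of carrots: uses 45 kcal, +4.0 mg vitamin C (running total 241.0 mg).
Take 2.727 servings of avocado: uses 589 kcal, +43.6 mg vitamin C (running total 284.6 mg).
Greedy by best ratio exhausts the calories allowance optimally: 284.6 mg.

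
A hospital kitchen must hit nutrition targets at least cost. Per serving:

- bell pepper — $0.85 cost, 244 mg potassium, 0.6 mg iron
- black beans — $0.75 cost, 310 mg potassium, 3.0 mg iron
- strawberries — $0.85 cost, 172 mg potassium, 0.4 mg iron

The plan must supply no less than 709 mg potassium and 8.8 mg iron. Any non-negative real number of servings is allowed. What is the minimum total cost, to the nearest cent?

An LP optimum is at a vertex; with two nutrient constraints at most two foods are used. Check each candidate.
bell pepper only: max(709/244, 8.8/0.6) = 14.67 servings → $12.47.
black beans only: max(709/310, 8.8/3.0) = 2.933 servings → $2.20.
strawberries only: max(709/172, 8.8/0.4) = 22 servings → $18.70.
bell pepper + black beans: the both-tight solution has a negative serving — not a feasible corner.
bell pepper + strawberries: the both-tight solution has a negative serving — not a feasible corner.
black beans + strawberries: intersection lies outside the first quadrant.
Cheapest feasible corner: $2.20.

$2.20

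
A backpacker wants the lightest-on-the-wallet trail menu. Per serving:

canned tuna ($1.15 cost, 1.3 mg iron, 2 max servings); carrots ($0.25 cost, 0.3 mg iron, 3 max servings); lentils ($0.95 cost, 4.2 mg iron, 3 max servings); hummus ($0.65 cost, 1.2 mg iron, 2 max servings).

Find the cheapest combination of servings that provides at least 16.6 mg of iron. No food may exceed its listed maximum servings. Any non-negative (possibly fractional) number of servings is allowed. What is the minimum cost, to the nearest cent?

Cost per mg of iron: lentils $0.2262, hummus $0.5417, carrots $0.8333, canned tuna $0.8846.
Take 3 servings of lentils: +12.6 mg iron for $2.85 (total $2.85, still need 4.0 mg).
Take 2 servings of hummus: +2.4 mg iron for $1.30 (total $4.15, still need 1.6 mg).
Take 3 servings of carrots: +0.9 mg iron for $0.75 (total $4.90, still need 0.7 mg).
Take 0.5385 servings of canned tuna: +0.7 mg iron for $0.62 (total $5.52, still need 0.0 mg).
Greedy by cheapest-per-mg is optimal for a single linear constraint, so the minimum cost is $5.52.

$5.52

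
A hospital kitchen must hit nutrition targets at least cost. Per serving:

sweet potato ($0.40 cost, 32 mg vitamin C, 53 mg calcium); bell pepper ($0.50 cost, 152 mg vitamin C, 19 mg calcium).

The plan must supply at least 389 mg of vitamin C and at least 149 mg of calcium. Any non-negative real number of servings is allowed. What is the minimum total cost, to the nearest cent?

For a min-cost LP with two ≥-constraints, a basic feasible solution has at most two positive variables.
sweet potato only: max(389/32, 149/53) = 12.16 servings → $4.86.
bell pepper only: max(389/152, 149/19) = 7.842 servings → $3.92.
sweet potato + bell pepper with both tight: 2.048 servings and 2.128 servings → $1.88.
So the least-cost plan costs $1.88.

$1.88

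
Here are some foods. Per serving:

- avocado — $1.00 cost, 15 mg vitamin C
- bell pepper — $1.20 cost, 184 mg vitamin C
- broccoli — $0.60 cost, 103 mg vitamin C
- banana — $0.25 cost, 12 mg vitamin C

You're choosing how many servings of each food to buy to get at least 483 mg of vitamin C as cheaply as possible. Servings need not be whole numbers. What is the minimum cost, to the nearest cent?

$2.81

Cost per mg of vitamin C: broccoli $0.0058, bell pepper $0.0065, banana $0.0208, avocado $0.0667.
With no serving limits, use only broccoli: 483 mg / 103 mg = 4.689 servings × $0.60 = $2.81.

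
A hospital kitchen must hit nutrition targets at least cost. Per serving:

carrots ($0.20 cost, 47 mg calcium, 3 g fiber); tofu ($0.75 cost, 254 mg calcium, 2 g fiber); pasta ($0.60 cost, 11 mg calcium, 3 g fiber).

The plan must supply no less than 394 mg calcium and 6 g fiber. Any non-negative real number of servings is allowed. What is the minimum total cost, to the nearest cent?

At the optimum either one food covers both requirements or two foods hit both targets exactly; no other combination can be cheaper.
carrots only: max(394/47, 6/3) = 8.383 servings → $1.68.
tofu only: max(394/254, 6/2) = 3 servings → $2.25.
pasta only: max(394/11, 6/3) = 35.82 servings → $21.49.
carrots + tofu with both tight: 1.102 servings and 1.347 servings → $1.23.
carrots + pasta with both targets exact would need a negative amount; discard.
tofu + pasta with both tight: 1.508 servings and 0.9946 servings → $1.73.
The minimum over all feasible corners is $1.23.

$1.23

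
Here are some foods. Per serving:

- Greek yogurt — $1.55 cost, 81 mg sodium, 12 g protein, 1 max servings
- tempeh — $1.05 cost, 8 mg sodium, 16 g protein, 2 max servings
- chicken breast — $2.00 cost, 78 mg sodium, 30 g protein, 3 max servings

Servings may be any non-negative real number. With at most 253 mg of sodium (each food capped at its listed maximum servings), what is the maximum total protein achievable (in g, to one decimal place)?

122.4 g

Protein per mg sodium: tempeh 2, chicken breast 0.3846, Greek yogurt 0.1481.
Take 2 servings of tempeh: uses 16 mg sodium, +32.0 g protein (running total 32.0 g).
Take 3 servings of chicken breast: uses 234 mg sodium, +90.0 g protein (running total 122.0 g).
Take 0.03704 servings of Greek yogurt: uses 3 mg sodium, +0.4 g protein (running total 122.4 g).
Filling greedily by protein-per-mg sodium is optimal for one linear limit, giving 122.4 g.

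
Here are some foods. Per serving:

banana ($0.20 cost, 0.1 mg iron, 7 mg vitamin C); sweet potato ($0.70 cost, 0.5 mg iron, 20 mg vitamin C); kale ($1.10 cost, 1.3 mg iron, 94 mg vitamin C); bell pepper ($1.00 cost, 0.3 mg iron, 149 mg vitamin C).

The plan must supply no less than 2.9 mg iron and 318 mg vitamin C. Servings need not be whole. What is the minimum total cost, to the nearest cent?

$3.09

Two binding constraints pin down two serving amounts, so the optimal mix uses at most two foods. The candidates are each food alone (scaled to the tighter of iron/vitamin C) and each pair with both constraints tight.
banana only: max(2.9/0.1, 318/7) = 45.43 servings → $9.09.
sweet potato only: max(2.9/0.5, 318/20) = 15.9 servings → $11.13.
kale only: max(2.9/1.3, 318/94) = 3.383 servings → $3.72.
bell pepper only: max(2.9/0.3, 318/149) = 9.667 servings → $9.67.
banana + sweet potato: the both-tight solution has a negative serving — not a feasible corner.
banana + kale: intersection lies outside the first quadrant.
banana + bell pepper with both tight: 26.3 servings and 0.8984 servings → $6.16.
sweet potato + kale with both targets exact would need a negative amount; discard.
sweet potato + bell pepper with both tight: 4.915 servings and 1.474 servings → $4.92.
kale + bell pepper with both tight: 2.034 servings and 0.8508 servings → $3.09.
The minimum over all feasible corners is $3.09.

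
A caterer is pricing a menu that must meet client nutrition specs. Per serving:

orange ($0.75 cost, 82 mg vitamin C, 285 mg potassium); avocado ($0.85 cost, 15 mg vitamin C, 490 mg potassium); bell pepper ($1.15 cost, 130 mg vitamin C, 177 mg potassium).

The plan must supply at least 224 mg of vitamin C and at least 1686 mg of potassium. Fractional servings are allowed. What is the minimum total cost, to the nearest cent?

Two binding constraints pin down two serving amounts, so the optimal mix uses at most two foods. The candidates are each food alone (scaled to the tighter of vitamin C/potassium) and each pair with both constraints tight.
orange only: max(224/82, 1686/285) = 5.916 servings → $4.44.
avocado only: max(224/15, 1686/490) = 14.93 servings → $12.69.
bell pepper only: max(224/130, 1686/177) = 9.525 servings → $10.95.
orange + avocado with both tight: 2.353 servings and 2.072 servings → $3.53.
orange + bell pepper: the both-tight solution has a negative serving — not a feasible corner.
avocado + bell pepper with both tight: 2.941 servings and 1.384 servings → $4.09.
Cheapest feasible corner: $3.53.

$3.53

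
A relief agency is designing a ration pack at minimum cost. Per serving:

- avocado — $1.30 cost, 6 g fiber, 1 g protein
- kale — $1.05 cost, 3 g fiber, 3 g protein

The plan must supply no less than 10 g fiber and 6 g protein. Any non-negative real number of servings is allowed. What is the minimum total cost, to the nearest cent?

Compare the cost at each extreme point of the feasible region.
avocado only: max(10/6, 6/1) = 6 servings → $7.80.
kale only: max(10/3, 6/3) = 3.333 servings → $3.50.
avocado + kale with both tight: 0.8 servings and 1.733 servings → $2.86.
The minimum over all feasible corners is $2.86.

$2.86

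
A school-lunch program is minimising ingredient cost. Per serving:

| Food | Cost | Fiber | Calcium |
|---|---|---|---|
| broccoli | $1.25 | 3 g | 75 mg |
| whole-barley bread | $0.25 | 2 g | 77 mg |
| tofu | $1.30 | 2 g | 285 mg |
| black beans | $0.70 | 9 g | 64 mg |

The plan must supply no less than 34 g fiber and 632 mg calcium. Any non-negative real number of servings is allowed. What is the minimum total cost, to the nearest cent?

$3.23

With two linear requirements the optimum uses one or two foods; enumerate the corners.
broccoli only: max(34/3, 632/75) = 11.33 servings → $14.17.
whole-barley bread only: max(34/2, 632/77) = 17 servings → $4.25.
tofu only: max(34/2, 632/285) = 17 servings → $22.10.
black beans only: max(34/9, 632/64) = 9.875 servings → $6.91.
broccoli + whole-barley bread: the both-tight solution has a negative serving — not a feasible corner.
broccoli + tofu: the both-tight solution has a negative serving — not a feasible corner.
broccoli + black beans with both tight: 7.271 servings and 1.354 servings → $10.04.
whole-barley bread + tofu: intersection lies outside the first quadrant.
whole-barley bread + black beans with both tight: 6.216 servings and 2.396 servings → $3.23.
tofu + black beans with both tight: 1.441 servings and 3.458 servings → $4.29.
So the least-cost plan costs $3.23.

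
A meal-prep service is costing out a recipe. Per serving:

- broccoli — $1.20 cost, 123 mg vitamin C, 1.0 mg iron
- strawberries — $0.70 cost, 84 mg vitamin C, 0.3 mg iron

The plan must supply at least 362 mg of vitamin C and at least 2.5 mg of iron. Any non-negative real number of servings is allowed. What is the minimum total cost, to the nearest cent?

$3.39

broccoli only: max(362/123, 2.5/1.0) = 2.943 servings → $3.53.
strawberries only: max(362/84, 2.5/0.3) = 8.333 servings → $5.83.
broccoli + strawberries with both tight: 2.153 servings and 1.157 servings → $3.39.
The minimum over all feasible corners is $3.39.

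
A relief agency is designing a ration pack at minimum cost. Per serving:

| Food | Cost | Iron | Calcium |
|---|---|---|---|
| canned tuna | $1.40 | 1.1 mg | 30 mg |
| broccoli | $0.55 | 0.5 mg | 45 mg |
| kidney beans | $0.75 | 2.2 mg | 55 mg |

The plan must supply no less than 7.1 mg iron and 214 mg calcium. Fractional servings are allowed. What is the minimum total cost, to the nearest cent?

Minimising a linear cost over {iron ≥ 7.1, calcium ≥ 214, servings ≥ 0} — the optimum is at a vertex, using one or two foods.
canned tuna only: max(7.1/1.1, 214/30) = 7.133 servings → $9.99.
broccoli only: max(7.1/0.5, 214/45) = 14.2 servings → $7.81.
kidney beans only: max(7.1/2.2, 214/55) = 3.891 servings → $2.92.
canned tuna + broccoli with both tight: 6.159 servings and 0.6493 servings → $8.98.
canned tuna + kidney beans: intersection lies outside the first quadrant.
broccoli + kidney beans with both tight: 1.123 servings and 2.972 servings → $2.85.
Cheapest feasible corner: $2.85.

$2.85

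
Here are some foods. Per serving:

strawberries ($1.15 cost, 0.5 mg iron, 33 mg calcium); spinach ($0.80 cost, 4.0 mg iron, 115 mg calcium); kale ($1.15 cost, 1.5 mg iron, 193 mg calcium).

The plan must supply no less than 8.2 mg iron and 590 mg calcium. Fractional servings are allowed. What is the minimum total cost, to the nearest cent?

$3.65

The cheapest plan sits at a corner of the feasible region — with two constraints it uses at most two foods.
strawberries only: max(8.2/0.5, 590/33) = 17.88 servings → $20.56.
spinach only: max(8.2/4.0, 590/115) = 5.13 servings → $4.10.
kale only: max(8.2/1.5, 590/193) = 5.467 servings → $6.29.
strawberries + spinach with both targets exact would need a negative amount; discard.
strawberries + kale with both tight: 14.84 servings and 0.5191 servings → $17.67.
spinach + kale with both tight: 1.164 servings and 2.364 servings → $3.65.
The minimum over all feasible corners is $3.65.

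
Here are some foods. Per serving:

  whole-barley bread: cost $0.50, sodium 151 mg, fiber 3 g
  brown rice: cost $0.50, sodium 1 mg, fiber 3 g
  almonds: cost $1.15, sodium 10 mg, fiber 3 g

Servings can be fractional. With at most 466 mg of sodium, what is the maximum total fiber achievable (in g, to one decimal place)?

Fiber per mg sodium: brown rice 3, almonds 0.3, whole-barley bread 0.01987.
With no serving limits, spend the whole sodium allowance on brown rice: 466 mg / 1 mg × 3 g = 1398.0 g.

1398.0 g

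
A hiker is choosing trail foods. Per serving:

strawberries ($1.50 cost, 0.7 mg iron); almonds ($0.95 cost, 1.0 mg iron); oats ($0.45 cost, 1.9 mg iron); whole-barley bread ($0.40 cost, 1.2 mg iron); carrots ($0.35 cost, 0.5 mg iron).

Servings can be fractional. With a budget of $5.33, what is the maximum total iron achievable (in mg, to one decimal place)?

22.5 mg

Iron per dollar: oats 4.222, whole-barley bread 3, carrots 1.429, almonds 1.053, strawberries 0.4667.
With no serving limits, spend the whole cost allowance on oats: $5.33 / $0.45 × 1.9 mg = 22.5 mg.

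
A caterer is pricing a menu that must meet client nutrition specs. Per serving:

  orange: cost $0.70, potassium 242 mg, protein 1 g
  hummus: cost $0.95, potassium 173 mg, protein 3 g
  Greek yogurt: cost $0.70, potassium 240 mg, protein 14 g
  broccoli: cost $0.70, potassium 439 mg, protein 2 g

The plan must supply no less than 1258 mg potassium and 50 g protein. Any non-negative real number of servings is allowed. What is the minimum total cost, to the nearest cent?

$3.09

orange only: max(1258/242, 50/1) = 50 servings → $35.00.
hummus only: max(1258/173, 50/3) = 16.67 servings → $15.83.
Greek yogurt only: max(1258/240, 50/14) = 5.242 servings → $3.67.
broccoli only: max(1258/439, 50/2) = 25 servings → $17.50.
orange + hummus: the both-tight solution has a negative serving — not a feasible corner.
orange + Greek yogurt with both tight: 1.783 servings and 3.444 servings → $3.66.
orange + broccoli: the both-tight solution has a negative serving — not a feasible corner.
hummus + Greek yogurt with both tight: 3.297 servings and 2.865 servings → $5.14.
hummus + broccoli with both targets exact would need a negative amount; discard.
Greek yogurt + broccoli with both tight: 3.43 servings and 0.9905 servings → $3.09.
The minimum over all feasible corners is $3.09.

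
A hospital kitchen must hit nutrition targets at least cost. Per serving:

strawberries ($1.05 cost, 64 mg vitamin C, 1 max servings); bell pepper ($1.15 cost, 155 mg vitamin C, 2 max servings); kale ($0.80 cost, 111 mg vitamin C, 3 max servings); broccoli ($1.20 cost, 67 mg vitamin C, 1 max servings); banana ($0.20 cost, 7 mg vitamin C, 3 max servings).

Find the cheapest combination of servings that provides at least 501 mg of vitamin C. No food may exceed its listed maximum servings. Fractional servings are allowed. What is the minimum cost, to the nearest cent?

Cost per mg of vitamin C: kale $0.0072, bell pepper $0.0074, strawberries $0.0164, broccoli $0.0179, banana $0.0286.
Take 3 servings of kale: +333.0 mg vitamin C for $2.40 (total $2.40, still need 168.0 mg).
Take 1.084 servings of bell pepper: +168.0 mg vitamin C for $1.25 (total $3.65, still need 0.0 mg).
Filling from the cheapest source first is optimal under one linear minimum: $3.65.

$3.65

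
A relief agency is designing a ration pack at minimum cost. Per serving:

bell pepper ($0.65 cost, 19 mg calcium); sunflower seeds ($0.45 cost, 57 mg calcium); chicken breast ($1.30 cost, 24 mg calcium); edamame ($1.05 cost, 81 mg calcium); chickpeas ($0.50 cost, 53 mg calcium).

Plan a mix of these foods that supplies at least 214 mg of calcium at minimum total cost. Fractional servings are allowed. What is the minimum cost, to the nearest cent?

$1.69

Cost per mg of calcium: sunflower seeds $0.0079, chickpeas $0.0094, edamame $0.0130, bell pepper $0.0342, chicken breast $0.0542.
With no serving limits, use only sunflower seeds: 214 mg / 57 mg = 3.754 servings × $0.45 = $1.69.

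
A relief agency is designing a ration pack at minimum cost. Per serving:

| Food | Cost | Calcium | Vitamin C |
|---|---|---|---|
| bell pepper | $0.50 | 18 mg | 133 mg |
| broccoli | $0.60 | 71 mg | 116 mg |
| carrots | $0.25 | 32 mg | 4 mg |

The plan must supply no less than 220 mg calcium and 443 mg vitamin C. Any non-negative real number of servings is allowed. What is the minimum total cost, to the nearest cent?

For a min-cost LP with two ≥-constraints, a basic feasible solution has at most two positive variables.
bell pepper only: max(220/18, 443/133) = 12.22 servings → $6.11.
broccoli only: max(220/71, 443/116) = 3.819 servings → $2.29.
carrots only: max(220/32, 443/4) = 110.8 servings → $27.69.
bell pepper + broccoli with both tight: 0.8067 servings and 2.894 servings → $2.14.
bell pepper + carrots with both tight: 3.178 servings and 5.087 servings → $2.86.
broccoli + carrots with both targets exact would need a negative amount; discard.
So the least-cost plan costs $2.14.

$2.14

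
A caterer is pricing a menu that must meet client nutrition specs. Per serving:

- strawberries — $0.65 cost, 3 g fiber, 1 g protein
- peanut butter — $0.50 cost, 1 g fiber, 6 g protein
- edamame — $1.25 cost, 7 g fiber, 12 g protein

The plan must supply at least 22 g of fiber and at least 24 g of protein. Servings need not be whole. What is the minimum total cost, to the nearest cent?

$3.93

Two binding constraints pin down two serving amounts, so the optimal mix uses at most two foods. The candidates are each food alone (scaled to the tighter of fiber/protein) and each pair with both constraints tight.
strawberries only: max(22/3, 24/1) = 24 servings → $15.60.
peanut butter only: max(22/1, 24/6) = 22 servings → $11.00.
edamame only: max(22/7, 24/12) = 3.143 servings → $3.93.
strawberries + peanut butter with both tight: 6.353 servings and 2.941 servings → $5.60.
strawberries + edamame with both tight: 3.31 servings and 1.724 servings → $4.31.
peanut butter + edamame: the both-tight solution has a negative serving — not a feasible corner.
So the least-cost plan costs $3.93.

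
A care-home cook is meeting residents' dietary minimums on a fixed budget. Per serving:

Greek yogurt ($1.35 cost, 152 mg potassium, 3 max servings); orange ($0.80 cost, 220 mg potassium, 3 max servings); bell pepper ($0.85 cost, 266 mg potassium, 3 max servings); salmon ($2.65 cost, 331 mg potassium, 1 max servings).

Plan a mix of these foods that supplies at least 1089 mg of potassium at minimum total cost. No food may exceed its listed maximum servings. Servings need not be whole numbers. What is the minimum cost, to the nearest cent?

$3.61

Cost per mg of potassium: bell pepper $0.0032, orange $0.0036, salmon $0.0080, Greek yogurt $0.0089.
Take 3 servings of bell pepper: +798.0 mg potassium for $2.55 (total $2.55, still need 291.0 mg).
Take 1.323 servings of orange: +291.0 mg potassium for $1.06 (total $3.61, still need 0.0 mg).
Filling from the cheapest source first is optimal under one linear minimum: $3.61.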